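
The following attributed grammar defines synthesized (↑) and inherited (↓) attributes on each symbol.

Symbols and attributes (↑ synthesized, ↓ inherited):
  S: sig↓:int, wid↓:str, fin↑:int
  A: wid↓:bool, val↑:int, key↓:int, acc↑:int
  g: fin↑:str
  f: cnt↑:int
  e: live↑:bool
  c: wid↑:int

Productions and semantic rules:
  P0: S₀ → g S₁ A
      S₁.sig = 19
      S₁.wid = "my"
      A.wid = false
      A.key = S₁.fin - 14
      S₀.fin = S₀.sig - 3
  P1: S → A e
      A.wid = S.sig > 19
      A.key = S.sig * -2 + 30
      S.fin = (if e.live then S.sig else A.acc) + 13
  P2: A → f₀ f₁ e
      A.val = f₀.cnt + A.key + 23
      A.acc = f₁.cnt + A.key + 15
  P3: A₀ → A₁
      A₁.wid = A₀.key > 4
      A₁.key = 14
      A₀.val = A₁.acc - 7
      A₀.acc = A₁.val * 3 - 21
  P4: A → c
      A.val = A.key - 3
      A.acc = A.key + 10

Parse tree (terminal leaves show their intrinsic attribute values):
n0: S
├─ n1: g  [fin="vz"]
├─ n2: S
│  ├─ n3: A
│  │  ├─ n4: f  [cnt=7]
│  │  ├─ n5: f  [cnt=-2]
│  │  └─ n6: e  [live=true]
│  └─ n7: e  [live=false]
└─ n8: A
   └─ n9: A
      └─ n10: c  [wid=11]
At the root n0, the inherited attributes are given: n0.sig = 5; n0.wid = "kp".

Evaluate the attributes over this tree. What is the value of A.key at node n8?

1. n0.sig = 5  [given at root]
2. n0.wid = "kp"  [given at root]
3. n1.fin = "vz"  [terminal]
4. n2.sig = 19  [19]
5. n2.wid = "my"  ["my"]
6. n3.wid = false  [S.sig > 19]
7. n3.key = -8  [S.sig * -2 + 30]
8. n4.cnt = 7  [terminal]
9. n5.cnt = -2  [terminal]
10. n6.live = true  [terminal]
11. n3.val = 22  [f₀.cnt + A.key + 23]
12. n3.acc = 5  [f₁.cnt + A.key + 15]
13. n7.live = false  [terminal]
14. n2.fin = 18  [(if e.live then S.sig else A.acc) + 13]
15. n8.wid = false  [false]
16. n8.key = 4  [S₁.fin - 14]
17. n9.wid = false  [A₀.key > 4]
18. n9.key = 14  [14]
19. n10.wid = 11  [terminal]
20. n9.val = 11  [A.key - 3]
21. n9.acc = 24  [A.key + 10]
22. n8.val = 17  [A₁.acc - 7]
23. n8.acc = 12  [A₁.val * 3 - 21]
24. n0.fin = 2  [S₀.sig - 3]

4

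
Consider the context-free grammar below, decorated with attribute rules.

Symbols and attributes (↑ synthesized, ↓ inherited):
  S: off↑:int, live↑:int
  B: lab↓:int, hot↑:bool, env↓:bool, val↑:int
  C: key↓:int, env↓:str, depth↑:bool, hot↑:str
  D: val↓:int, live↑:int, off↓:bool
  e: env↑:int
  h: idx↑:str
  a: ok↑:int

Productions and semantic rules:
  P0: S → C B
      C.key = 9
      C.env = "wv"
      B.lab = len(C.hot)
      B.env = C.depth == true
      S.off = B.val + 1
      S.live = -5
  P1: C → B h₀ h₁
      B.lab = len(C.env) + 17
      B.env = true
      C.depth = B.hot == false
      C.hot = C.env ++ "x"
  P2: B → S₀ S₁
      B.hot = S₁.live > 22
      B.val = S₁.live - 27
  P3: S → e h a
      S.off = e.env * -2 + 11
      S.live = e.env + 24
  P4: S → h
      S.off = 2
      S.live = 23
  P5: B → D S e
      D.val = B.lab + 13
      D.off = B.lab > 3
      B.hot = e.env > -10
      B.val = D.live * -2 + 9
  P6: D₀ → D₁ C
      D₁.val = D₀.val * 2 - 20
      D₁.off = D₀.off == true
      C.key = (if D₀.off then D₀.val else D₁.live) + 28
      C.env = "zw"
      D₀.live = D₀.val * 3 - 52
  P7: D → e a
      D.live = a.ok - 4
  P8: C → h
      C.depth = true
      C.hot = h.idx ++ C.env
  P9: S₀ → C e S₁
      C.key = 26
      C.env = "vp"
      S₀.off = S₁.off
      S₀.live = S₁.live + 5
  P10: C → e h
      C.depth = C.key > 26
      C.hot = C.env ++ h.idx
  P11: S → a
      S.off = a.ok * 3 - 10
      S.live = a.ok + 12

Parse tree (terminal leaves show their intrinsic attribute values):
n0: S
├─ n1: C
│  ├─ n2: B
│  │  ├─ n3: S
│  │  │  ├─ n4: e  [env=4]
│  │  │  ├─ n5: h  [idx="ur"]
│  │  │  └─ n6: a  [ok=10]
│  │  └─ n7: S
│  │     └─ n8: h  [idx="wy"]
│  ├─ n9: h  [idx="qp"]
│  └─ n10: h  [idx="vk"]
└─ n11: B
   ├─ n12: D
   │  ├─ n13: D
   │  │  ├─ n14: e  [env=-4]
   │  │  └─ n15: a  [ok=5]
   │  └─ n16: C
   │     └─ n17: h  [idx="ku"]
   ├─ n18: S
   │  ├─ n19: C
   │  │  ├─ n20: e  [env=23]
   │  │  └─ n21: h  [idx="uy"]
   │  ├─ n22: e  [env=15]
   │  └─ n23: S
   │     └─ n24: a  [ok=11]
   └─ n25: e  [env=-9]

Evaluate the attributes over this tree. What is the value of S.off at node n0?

18

1. n1.key = 9  [9]
2. n1.env = "wv"  ["wv"]
3. n2.lab = 19  [len(C.env) + 17]
4. n2.env = true  [true]
5. n4.env = 4  [terminal]
6. n5.idx = "ur"  [terminal]
7. n6.ok = 10  [terminal]
8. n3.off = 3  [e.env * -2 + 11]
9. n3.live = 28  [e.env + 24]
10. n8.idx = "wy"  [terminal]
11. n7.off = 2  [2]
12. n7.live = 23  [23]
13. n2.hot = true  [S₁.live > 22]
14. n2.val = -4  [S₁.live - 27]
15. n9.idx = "qp"  [terminal]
16. n10.idx = "vk"  [terminal]
17. n1.depth = false  [B.hot == false]
18. n1.hot = "wvx"  [C.env ++ "x"]
19. n11.lab = 3  [len(C.hot)]
20. n11.env = false  [C.depth == true]
21. n12.val = 16  [B.lab + 13]
22. n12.off = false  [B.lab > 3]
23. n13.val = 12  [D₀.val * 2 - 20]
24. n13.off = false  [D₀.off == true]
25. n14.env = -4  [terminal]
26. n15.ok = 5  [terminal]
27. n13.live = 1  [a.ok - 4]
28. n16.key = 29  [(if D₀.off then D₀.val else D₁.live) + 28]
29. n16.env = "zw"  ["zw"]
30. n17.idx = "ku"  [terminal]
31. n16.depth = true  [true]
32. n16.hot = "kuzw"  [h.idx ++ C.env]
33. n12.live = -4  [D₀.val * 3 - 52]
34. n19.key = 26  [26]
35. n19.env = "vp"  ["vp"]
36. n20.env = 23  [terminal]
37. n21.idx = "uy"  [terminal]
38. n19.depth = false  [C.key > 26]
39. n19.hot = "vpuy"  [C.env ++ h.idx]
40. n22.env = 15  [terminal]
41. n24.ok = 11  [terminal]
42. n23.off = 23  [a.ok * 3 - 10]
43. n23.live = 23  [a.ok + 12]
44. n18.off = 23  [S₁.off]
45. n18.live = 28  [S₁.live + 5]
46. n25.env = -9  [terminal]
47. n11.hot = true  [e.env > -10]
48. n11.val = 17  [D.live * -2 + 9]
49. n0.off = 18  [B.val + 1]
50. n0.live = -5  [-5]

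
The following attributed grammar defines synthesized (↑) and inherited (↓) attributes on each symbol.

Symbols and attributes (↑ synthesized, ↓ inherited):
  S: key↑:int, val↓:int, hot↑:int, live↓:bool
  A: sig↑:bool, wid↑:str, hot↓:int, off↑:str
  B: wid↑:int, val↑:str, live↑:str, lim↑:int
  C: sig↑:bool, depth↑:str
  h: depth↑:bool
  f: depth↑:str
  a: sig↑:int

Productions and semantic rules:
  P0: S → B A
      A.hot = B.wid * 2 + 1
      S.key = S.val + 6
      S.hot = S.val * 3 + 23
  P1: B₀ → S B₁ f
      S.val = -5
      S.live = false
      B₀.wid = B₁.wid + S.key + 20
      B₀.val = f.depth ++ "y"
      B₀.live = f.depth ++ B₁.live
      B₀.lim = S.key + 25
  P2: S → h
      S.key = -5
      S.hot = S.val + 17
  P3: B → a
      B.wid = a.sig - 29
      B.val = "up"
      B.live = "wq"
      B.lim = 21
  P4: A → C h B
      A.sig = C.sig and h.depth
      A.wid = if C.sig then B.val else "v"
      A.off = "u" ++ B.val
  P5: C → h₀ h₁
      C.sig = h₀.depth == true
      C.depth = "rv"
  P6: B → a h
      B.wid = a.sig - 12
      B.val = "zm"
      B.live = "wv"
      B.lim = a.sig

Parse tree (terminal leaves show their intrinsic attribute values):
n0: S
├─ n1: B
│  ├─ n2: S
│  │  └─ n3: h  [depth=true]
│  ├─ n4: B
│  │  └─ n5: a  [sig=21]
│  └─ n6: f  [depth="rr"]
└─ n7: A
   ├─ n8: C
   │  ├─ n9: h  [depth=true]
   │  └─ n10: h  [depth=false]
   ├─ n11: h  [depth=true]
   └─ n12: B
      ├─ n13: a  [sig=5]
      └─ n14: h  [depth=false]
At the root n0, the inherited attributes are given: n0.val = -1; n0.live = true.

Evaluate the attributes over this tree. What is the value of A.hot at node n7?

15

1. n0.val = -1  [given at root]
2. n0.live = true  [given at root]
3. n2.val = -5  [-5]
4. n2.live = false  [false]
5. n3.depth = true  [terminal]
6. n2.key = -5  [-5]
7. n2.hot = 12  [S.val + 17]
8. n5.sig = 21  [terminal]
9. n4.wid = -8  [a.sig - 29]
10. n4.val = "up"  ["up"]
11. n4.live = "wq"  ["wq"]
12. n4.lim = 21  [21]
13. n6.depth = "rr"  [terminal]
14. n1.wid = 7  [B₁.wid + S.key + 20]
15. n1.val = "rry"  [f.depth ++ "y"]
16. n1.live = "rrwq"  [f.depth ++ B₁.live]
17. n1.lim = 20  [S.key + 25]
18. n7.hot = 15  [B.wid * 2 + 1]
19. n9.depth = true  [terminal]
20. n10.depth = false  [terminal]
21. n8.sig = true  [h₀.depth == true]
22. n8.depth = "rv"  ["rv"]
23. n11.depth = true  [terminal]
24. n13.sig = 5  [terminal]
25. n14.depth = false  [terminal]
26. n12.wid = -7  [a.sig - 12]
27. n12.val = "zm"  ["zm"]
28. n12.live = "wv"  ["wv"]
29. n12.lim = 5  [a.sig]
30. n7.sig = true  [C.sig and h.depth]
31. n7.wid = "zm"  [if C.sig then B.val else "v"]
32. n7.off = "uzm"  ["u" ++ B.val]
33. n0.key = 5  [S.val + 6]
34. n0.hot = 20  [S.val * 3 + 23]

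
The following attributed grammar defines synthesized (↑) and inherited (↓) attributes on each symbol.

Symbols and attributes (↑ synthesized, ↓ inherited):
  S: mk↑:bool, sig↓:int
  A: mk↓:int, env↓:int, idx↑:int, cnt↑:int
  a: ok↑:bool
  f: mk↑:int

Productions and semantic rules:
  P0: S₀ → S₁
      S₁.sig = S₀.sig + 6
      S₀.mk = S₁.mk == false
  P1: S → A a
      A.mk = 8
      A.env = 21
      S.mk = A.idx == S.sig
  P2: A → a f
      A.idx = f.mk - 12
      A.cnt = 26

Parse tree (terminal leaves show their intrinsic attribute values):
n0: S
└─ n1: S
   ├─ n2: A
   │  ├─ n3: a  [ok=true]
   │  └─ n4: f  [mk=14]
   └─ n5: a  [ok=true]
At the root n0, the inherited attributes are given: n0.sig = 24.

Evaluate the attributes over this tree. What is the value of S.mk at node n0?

1. n0.sig = 24  [given at root]
2. n1.sig = 30  [S₀.sig + 6]
3. n2.mk = 8  [8]
4. n2.env = 21  [21]
5. n3.ok = true  [terminal]
6. n4.mk = 14  [terminal]
7. n2.idx = 2  [f.mk - 12]
8. n2.cnt = 26  [26]
9. n5.ok = true  [terminal]
10. n1.mk = false  [A.idx == S.sig]
11. n0.mk = true  [S₁.mk == false]

true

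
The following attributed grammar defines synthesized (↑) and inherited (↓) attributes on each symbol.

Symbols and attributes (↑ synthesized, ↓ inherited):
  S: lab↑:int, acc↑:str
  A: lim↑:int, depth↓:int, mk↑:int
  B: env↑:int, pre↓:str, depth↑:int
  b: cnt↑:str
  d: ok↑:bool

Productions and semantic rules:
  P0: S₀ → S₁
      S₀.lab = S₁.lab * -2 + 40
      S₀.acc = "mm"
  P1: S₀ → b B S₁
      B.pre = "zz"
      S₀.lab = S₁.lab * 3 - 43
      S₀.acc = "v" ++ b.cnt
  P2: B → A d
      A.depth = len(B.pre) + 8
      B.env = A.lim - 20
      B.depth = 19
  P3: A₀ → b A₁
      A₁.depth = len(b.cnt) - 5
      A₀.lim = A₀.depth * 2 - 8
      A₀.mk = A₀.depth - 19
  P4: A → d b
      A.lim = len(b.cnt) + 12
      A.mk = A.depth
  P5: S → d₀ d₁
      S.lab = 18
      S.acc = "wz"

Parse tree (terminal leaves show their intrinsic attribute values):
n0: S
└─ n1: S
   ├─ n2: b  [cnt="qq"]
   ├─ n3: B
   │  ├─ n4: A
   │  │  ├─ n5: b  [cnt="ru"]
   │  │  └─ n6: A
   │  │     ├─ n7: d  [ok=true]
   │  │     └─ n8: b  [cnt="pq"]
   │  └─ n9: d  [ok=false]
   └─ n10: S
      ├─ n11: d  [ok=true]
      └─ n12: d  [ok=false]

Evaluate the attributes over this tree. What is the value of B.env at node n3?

-8

1. n2.cnt = "qq"  [terminal]
2. n3.pre = "zz"  ["zz"]
3. n4.depth = 10  [len(B.pre) + 8]
4. n5.cnt = "ru"  [terminal]
5. n6.depth = -3  [len(b.cnt) - 5]
6. n7.ok = true  [terminal]
7. n8.cnt = "pq"  [terminal]
8. n6.lim = 14  [len(b.cnt) + 12]
9. n6.mk = -3  [A.depth]
10. n4.lim = 12  [A₀.depth * 2 - 8]
11. n4.mk = -9  [A₀.depth - 19]
12. n9.ok = false  [terminal]
13. n3.env = -8  [A.lim - 20]
14. n3.depth = 19  [19]
15. n11.ok = true  [terminal]
16. n12.ok = false  [terminal]
17. n10.lab = 18  [18]
18. n10.acc = "wz"  ["wz"]
19. n1.lab = 11  [S₁.lab * 3 - 43]
20. n1.acc = "vqq"  ["v" ++ b.cnt]
21. n0.lab = 18  [S₁.lab * -2 + 40]
22. n0.acc = "mm"  ["mm"]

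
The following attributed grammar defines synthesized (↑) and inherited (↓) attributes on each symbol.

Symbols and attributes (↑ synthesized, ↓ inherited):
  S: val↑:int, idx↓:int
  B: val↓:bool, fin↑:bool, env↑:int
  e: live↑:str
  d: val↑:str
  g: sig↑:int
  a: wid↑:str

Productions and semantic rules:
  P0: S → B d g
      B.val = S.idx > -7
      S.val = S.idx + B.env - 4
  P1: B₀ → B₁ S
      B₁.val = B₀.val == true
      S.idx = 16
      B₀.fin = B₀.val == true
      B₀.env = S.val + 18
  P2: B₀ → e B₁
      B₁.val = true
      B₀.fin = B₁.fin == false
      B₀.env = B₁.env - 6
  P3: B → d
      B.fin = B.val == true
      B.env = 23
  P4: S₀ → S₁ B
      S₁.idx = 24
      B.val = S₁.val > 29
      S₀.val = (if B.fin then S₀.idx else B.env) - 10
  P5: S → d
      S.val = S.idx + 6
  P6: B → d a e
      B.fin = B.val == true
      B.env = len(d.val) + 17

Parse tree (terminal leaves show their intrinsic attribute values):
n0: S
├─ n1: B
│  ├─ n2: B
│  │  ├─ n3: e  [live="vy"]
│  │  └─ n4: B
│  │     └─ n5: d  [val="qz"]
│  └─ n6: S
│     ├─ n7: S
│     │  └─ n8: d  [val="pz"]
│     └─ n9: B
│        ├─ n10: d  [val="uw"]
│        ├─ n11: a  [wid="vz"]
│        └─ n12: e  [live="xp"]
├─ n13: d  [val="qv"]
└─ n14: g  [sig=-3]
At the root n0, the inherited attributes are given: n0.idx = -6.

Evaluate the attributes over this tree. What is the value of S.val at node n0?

14

1. n0.idx = -6  [given at root]
2. n1.val = true  [S.idx > -7]
3. n2.val = true  [B₀.val == true]
4. n3.live = "vy"  [terminal]
5. n4.val = true  [true]
6. n5.val = "qz"  [terminal]
7. n4.fin = true  [B.val == true]
8. n4.env = 23  [23]
9. n2.fin = false  [B₁.fin == false]
10. n2.env = 17  [B₁.env - 6]
11. n6.idx = 16  [16]
12. n7.idx = 24  [24]
13. n8.val = "pz"  [terminal]
14. n7.val = 30  [S.idx + 6]
15. n9.val = true  [S₁.val > 29]
16. n10.val = "uw"  [terminal]
17. n11.wid = "vz"  [terminal]
18. n12.live = "xp"  [terminal]
19. n9.fin = true  [B.val == true]
20. n9.env = 19  [len(d.val) + 17]
21. n6.val = 6  [(if B.fin then S₀.idx else B.env) - 10]
22. n1.fin = true  [B₀.val == true]
23. n1.env = 24  [S.val + 18]
24. n13.val = "qv"  [terminal]
25. n14.sig = -3  [terminal]
26. n0.val = 14  [S.idx + B.env - 4]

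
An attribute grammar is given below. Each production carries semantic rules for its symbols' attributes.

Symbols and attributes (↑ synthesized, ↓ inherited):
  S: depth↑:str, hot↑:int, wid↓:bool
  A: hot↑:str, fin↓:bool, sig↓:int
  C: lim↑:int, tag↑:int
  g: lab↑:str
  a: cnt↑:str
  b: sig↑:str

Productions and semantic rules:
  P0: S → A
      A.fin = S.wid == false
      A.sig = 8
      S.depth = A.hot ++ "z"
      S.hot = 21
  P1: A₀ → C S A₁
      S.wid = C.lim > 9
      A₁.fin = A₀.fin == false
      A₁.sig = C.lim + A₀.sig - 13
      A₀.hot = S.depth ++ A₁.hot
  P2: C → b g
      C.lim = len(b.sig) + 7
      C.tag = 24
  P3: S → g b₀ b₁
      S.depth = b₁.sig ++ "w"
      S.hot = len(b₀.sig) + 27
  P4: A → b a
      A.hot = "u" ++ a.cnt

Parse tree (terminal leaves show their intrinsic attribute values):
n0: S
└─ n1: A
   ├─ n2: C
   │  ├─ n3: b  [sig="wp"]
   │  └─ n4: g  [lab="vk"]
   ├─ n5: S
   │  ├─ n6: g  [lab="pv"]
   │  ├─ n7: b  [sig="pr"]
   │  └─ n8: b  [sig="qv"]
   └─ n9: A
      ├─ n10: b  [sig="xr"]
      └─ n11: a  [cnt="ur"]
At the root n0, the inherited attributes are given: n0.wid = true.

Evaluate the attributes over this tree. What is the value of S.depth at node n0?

"qvwuurz"

1. n0.wid = true  [given at root]
2. n1.fin = false  [S.wid == false]
3. n1.sig = 8  [8]
4. n3.sig = "wp"  [terminal]
5. n4.lab = "vk"  [terminal]
6. n2.lim = 9  [len(b.sig) + 7]
7. n2.tag = 24  [24]
8. n5.wid = false  [C.lim > 9]
9. n6.lab = "pv"  [terminal]
10. n7.sig = "pr"  [terminal]
11. n8.sig = "qv"  [terminal]
12. n5.depth = "qvw"  [b₁.sig ++ "w"]
13. n5.hot = 29  [len(b₀.sig) + 27]
14. n9.fin = true  [A₀.fin == false]
15. n9.sig = 4  [C.lim + A₀.sig - 13]
16. n10.sig = "xr"  [terminal]
17. n11.cnt = "ur"  [terminal]
18. n9.hot = "uur"  ["u" ++ a.cnt]
19. n1.hot = "qvwuur"  [S.depth ++ A₁.hot]
20. n0.depth = "qvwuurz"  [A.hot ++ "z"]
21. n0.hot = 21  [21]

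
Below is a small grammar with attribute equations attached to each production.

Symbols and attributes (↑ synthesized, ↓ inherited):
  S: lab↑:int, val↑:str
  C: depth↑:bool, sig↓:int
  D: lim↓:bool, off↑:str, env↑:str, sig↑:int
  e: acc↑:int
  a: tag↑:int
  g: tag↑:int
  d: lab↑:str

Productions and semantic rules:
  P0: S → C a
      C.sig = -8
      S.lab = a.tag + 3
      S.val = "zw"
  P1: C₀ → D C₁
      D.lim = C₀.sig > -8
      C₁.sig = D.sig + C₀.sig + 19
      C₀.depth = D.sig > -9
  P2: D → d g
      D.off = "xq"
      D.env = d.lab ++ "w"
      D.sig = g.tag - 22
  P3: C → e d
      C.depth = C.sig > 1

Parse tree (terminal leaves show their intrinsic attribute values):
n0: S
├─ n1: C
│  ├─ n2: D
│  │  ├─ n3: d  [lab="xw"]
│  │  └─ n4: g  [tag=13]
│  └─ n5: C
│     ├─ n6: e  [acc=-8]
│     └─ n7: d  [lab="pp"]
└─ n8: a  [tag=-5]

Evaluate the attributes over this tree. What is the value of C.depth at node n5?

1. n1.sig = -8  [-8]
2. n2.lim = false  [C₀.sig > -8]
3. n3.lab = "xw"  [terminal]
4. n4.tag = 13  [terminal]
5. n2.off = "xq"  ["xq"]
6. n2.env = "xww"  [d.lab ++ "w"]
7. n2.sig = -9  [g.tag - 22]
8. n5.sig = 2  [D.sig + C₀.sig + 19]
9. n6.acc = -8  [terminal]
10. n7.lab = "pp"  [terminal]
11. n5.depth = true  [C.sig > 1]
12. n1.depth = false  [D.sig > -9]
13. n8.tag = -5  [terminal]
14. n0.lab = -2  [a.tag + 3]
15. n0.val = "zw"  ["zw"]

true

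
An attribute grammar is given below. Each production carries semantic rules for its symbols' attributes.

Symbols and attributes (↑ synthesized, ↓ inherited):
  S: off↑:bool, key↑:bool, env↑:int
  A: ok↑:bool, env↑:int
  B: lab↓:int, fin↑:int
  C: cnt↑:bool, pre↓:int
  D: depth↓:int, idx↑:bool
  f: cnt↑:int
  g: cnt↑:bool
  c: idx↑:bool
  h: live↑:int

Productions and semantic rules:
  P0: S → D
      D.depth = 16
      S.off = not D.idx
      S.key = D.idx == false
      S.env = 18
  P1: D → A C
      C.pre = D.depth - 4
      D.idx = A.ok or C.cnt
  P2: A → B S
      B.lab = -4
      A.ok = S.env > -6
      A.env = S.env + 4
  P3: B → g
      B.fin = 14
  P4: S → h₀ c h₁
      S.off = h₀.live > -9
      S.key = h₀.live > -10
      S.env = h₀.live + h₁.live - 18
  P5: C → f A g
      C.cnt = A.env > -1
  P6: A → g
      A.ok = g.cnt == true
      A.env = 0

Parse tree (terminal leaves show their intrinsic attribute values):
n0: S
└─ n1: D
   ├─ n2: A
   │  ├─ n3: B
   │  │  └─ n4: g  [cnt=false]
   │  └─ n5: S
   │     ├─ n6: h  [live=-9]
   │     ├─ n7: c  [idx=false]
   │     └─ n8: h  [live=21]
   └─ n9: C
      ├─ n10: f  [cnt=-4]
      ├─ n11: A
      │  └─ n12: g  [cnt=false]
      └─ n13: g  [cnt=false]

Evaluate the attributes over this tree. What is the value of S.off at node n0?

1. n1.depth = 16  [16]
2. n3.lab = -4  [-4]
3. n4.cnt = false  [terminal]
4. n3.fin = 14  [14]
5. n6.live = -9  [terminal]
6. n7.idx = false  [terminal]
7. n8.live = 21  [terminal]
8. n5.off = false  [h₀.live > -9]
9. n5.key = true  [h₀.live > -10]
10. n5.env = -6  [h₀.live + h₁.live - 18]
11. n2.ok = false  [S.env > -6]
12. n2.env = -2  [S.env + 4]
13. n9.pre = 12  [D.depth - 4]
14. n10.cnt = -4  [terminal]
15. n12.cnt = false  [terminal]
16. n11.ok = false  [g.cnt == true]
17. n11.env = 0  [0]
18. n13.cnt = false  [terminal]
19. n9.cnt = true  [A.env > -1]
20. n1.idx = true  [A.ok or C.cnt]
21. n0.off = false  [not D.idx]
22. n0.key = false  [D.idx == false]
23. n0.env = 18  [18]

false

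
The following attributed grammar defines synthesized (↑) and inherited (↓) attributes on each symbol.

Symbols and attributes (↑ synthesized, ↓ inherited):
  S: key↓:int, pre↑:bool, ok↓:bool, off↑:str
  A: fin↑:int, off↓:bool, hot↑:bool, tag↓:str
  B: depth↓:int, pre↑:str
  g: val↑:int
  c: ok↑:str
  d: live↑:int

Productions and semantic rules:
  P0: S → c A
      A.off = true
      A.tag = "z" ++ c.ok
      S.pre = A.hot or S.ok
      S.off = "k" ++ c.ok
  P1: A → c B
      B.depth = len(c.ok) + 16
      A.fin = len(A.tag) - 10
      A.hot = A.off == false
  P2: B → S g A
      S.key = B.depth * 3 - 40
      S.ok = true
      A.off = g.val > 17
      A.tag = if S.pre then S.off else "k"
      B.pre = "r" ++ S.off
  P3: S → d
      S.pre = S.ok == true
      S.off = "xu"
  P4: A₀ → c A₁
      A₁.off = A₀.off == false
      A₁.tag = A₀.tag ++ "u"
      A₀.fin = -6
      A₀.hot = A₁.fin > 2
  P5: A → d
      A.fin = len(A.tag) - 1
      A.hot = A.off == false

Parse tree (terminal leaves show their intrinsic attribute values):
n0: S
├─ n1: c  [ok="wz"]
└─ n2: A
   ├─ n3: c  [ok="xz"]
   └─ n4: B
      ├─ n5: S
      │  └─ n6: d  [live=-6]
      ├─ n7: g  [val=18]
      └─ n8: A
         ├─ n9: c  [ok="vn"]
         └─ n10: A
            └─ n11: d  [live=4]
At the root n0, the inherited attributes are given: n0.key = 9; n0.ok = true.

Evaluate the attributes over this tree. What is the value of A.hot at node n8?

false

1. n0.key = 9  [given at root]
2. n0.ok = true  [given at root]
3. n1.ok = "wz"  [terminal]
4. n2.off = true  [true]
5. n2.tag = "zwz"  ["z" ++ c.ok]
6. n3.ok = "xz"  [terminal]
7. n4.depth = 18  [len(c.ok) + 16]
8. n5.key = 14  [B.depth * 3 - 40]
9. n5.ok = true  [true]
10. n6.live = -6  [terminal]
11. n5.pre = true  [S.ok == true]
12. n5.off = "xu"  ["xu"]
13. n7.val = 18  [terminal]
14. n8.off = true  [g.val > 17]
15. n8.tag = "xu"  [if S.pre then S.off else "k"]
16. n9.ok = "vn"  [terminal]
17. n10.off = false  [A₀.off == false]
18. n10.tag = "xuu"  [A₀.tag ++ "u"]
19. n11.live = 4  [terminal]
20. n10.fin = 2  [len(A.tag) - 1]
21. n10.hot = true  [A.off == false]
22. n8.fin = -6  [-6]
23. n8.hot = false  [A₁.fin > 2]
24. n4.pre = "rxu"  ["r" ++ S.off]
25. n2.fin = -7  [len(A.tag) - 10]
26. n2.hot = false  [A.off == false]
27. n0.pre = true  [A.hot or S.ok]
28. n0.off = "kwz"  ["k" ++ c.ok]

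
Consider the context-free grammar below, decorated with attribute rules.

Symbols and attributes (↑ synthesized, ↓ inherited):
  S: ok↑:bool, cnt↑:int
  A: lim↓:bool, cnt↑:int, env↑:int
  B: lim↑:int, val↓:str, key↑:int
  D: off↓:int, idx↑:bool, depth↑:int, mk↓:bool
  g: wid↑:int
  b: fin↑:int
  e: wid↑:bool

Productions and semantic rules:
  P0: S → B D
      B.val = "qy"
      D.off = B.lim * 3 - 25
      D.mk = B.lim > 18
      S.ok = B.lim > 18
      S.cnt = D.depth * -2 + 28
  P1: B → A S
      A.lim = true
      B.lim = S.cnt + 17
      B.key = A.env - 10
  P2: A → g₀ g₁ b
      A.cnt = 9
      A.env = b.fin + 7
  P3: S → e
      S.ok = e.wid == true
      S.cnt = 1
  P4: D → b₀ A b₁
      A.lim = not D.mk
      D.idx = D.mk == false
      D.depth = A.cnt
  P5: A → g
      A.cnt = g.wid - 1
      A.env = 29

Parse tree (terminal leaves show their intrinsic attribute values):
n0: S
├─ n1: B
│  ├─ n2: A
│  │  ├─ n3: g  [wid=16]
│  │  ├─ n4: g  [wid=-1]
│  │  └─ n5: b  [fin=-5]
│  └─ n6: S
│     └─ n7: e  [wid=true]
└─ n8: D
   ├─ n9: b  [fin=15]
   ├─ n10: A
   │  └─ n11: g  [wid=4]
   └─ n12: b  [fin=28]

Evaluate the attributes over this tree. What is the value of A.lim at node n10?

1. n1.val = "qy"  ["qy"]
2. n2.lim = true  [true]
3. n3.wid = 16  [terminal]
4. n4.wid = -1  [terminal]
5. n5.fin = -5  [terminal]
6. n2.cnt = 9  [9]
7. n2.env = 2  [b.fin + 7]
8. n7.wid = true  [terminal]
9. n6.ok = true  [e.wid == true]
10. n6.cnt = 1  [1]
11. n1.lim = 18  [S.cnt + 17]
12. n1.key = -8  [A.env - 10]
13. n8.off = 29  [B.lim * 3 - 25]
14. n8.mk = false  [B.lim > 18]
15. n9.fin = 15  [terminal]
16. n10.lim = true  [not D.mk]
17. n11.wid = 4  [terminal]
18. n10.cnt = 3  [g.wid - 1]
19. n10.env = 29  [29]
20. n12.fin = 28  [terminal]
21. n8.idx = true  [D.mk == false]
22. n8.depth = 3  [A.cnt]
23. n0.ok = false  [B.lim > 18]
24. n0.cnt = 22  [D.depth * -2 + 28]

true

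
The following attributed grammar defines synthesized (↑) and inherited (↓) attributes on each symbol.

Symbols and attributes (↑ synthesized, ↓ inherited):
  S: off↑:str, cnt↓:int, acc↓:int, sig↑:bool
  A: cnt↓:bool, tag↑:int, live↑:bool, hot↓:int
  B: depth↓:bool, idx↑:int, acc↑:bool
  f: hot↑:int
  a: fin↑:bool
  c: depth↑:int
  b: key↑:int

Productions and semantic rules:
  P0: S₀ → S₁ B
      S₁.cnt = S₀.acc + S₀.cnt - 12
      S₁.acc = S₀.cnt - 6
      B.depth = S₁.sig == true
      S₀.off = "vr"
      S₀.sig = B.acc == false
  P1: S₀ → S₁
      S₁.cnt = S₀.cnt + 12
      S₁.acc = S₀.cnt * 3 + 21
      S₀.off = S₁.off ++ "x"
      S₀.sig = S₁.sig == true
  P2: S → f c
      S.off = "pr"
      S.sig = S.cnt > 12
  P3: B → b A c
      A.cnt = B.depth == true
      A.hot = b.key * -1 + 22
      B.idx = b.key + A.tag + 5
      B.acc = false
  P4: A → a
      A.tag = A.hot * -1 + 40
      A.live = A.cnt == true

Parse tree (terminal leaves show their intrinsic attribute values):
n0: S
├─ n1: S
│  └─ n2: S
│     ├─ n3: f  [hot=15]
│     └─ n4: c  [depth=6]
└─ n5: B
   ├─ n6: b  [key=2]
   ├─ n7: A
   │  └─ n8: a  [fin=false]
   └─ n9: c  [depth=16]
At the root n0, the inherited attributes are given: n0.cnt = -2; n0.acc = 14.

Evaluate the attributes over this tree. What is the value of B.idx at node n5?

27

1. n0.cnt = -2  [given at root]
2. n0.acc = 14  [given at root]
3. n1.cnt = 0  [S₀.acc + S₀.cnt - 12]
4. n1.acc = -8  [S₀.cnt - 6]
5. n2.cnt = 12  [S₀.cnt + 12]
6. n2.acc = 21  [S₀.cnt * 3 + 21]
7. n3.hot = 15  [terminal]
8. n4.depth = 6  [terminal]
9. n2.off = "pr"  ["pr"]
10. n2.sig = false  [S.cnt > 12]
11. n1.off = "prx"  [S₁.off ++ "x"]
12. n1.sig = false  [S₁.sig == true]
13. n5.depth = false  [S₁.sig == true]
14. n6.key = 2  [terminal]
15. n7.cnt = false  [B.depth == true]
16. n7.hot = 20  [b.key * -1 + 22]
17. n8.fin = false  [terminal]
18. n7.tag = 20  [A.hot * -1 + 40]
19. n7.live = false  [A.cnt == true]
20. n9.depth = 16  [terminal]
21. n5.idx = 27  [b.key + A.tag + 5]
22. n5.acc = false  [false]
23. n0.off = "vr"  ["vr"]
24. n0.sig = true  [B.acc == false]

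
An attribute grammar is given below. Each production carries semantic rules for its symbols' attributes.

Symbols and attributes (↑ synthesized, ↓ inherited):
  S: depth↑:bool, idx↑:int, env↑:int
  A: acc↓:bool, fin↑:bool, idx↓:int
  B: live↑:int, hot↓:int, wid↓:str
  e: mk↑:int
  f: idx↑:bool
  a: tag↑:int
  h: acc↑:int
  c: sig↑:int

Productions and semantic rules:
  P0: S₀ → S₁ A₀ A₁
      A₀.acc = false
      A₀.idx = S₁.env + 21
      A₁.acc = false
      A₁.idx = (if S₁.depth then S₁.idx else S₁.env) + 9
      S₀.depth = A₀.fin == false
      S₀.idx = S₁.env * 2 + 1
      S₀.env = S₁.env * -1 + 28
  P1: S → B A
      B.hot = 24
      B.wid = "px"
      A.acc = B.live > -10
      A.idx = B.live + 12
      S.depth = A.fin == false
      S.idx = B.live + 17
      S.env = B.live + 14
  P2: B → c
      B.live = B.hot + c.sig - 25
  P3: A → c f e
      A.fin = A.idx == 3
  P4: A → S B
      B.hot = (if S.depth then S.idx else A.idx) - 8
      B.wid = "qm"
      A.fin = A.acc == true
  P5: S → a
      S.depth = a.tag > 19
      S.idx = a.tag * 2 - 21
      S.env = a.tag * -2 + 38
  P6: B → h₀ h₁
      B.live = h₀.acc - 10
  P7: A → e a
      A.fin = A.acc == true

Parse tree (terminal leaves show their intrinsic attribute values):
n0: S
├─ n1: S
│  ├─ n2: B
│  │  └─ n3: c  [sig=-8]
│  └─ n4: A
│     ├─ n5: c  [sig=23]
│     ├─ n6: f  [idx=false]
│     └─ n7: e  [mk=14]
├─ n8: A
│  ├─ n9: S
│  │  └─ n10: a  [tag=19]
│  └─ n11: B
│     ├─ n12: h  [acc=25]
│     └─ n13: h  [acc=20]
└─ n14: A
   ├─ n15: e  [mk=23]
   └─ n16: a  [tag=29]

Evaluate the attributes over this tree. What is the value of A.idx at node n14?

1. n2.hot = 24  [24]
2. n2.wid = "px"  ["px"]
3. n3.sig = -8  [terminal]
4. n2.live = -9  [B.hot + c.sig - 25]
5. n4.acc = true  [B.live > -10]
6. n4.idx = 3  [B.live + 12]
7. n5.sig = 23  [terminal]
8. n6.idx = false  [terminal]
9. n7.mk = 14  [terminal]
10. n4.fin = true  [A.idx == 3]
11. n1.depth = false  [A.fin == false]
12. n1.idx = 8  [B.live + 17]
13. n1.env = 5  [B.live + 14]
14. n8.acc = false  [false]
15. n8.idx = 26  [S₁.env + 21]
16. n10.tag = 19  [terminal]
17. n9.depth = false  [a.tag > 19]
18. n9.idx = 17  [a.tag * 2 - 21]
19. n9.env = 0  [a.tag * -2 + 38]
20. n11.hot = 18  [(if S.depth then S.idx else A.idx) - 8]
21. n11.wid = "qm"  ["qm"]
22. n12.acc = 25  [terminal]
23. n13.acc = 20  [terminal]
24. n11.live = 15  [h₀.acc - 10]
25. n8.fin = false  [A.acc == true]
26. n14.acc = false  [false]
27. n14.idx = 14  [(if S₁.depth then S₁.idx else S₁.env) + 9]
28. n15.mk = 23  [terminal]
29. n16.tag = 29  [terminal]
30. n14.fin = false  [A.acc == true]
31. n0.depth = true  [A₀.fin == false]
32. n0.idx = 11  [S₁.env * 2 + 1]
33. n0.env = 23  [S₁.env * -1 + 28]

14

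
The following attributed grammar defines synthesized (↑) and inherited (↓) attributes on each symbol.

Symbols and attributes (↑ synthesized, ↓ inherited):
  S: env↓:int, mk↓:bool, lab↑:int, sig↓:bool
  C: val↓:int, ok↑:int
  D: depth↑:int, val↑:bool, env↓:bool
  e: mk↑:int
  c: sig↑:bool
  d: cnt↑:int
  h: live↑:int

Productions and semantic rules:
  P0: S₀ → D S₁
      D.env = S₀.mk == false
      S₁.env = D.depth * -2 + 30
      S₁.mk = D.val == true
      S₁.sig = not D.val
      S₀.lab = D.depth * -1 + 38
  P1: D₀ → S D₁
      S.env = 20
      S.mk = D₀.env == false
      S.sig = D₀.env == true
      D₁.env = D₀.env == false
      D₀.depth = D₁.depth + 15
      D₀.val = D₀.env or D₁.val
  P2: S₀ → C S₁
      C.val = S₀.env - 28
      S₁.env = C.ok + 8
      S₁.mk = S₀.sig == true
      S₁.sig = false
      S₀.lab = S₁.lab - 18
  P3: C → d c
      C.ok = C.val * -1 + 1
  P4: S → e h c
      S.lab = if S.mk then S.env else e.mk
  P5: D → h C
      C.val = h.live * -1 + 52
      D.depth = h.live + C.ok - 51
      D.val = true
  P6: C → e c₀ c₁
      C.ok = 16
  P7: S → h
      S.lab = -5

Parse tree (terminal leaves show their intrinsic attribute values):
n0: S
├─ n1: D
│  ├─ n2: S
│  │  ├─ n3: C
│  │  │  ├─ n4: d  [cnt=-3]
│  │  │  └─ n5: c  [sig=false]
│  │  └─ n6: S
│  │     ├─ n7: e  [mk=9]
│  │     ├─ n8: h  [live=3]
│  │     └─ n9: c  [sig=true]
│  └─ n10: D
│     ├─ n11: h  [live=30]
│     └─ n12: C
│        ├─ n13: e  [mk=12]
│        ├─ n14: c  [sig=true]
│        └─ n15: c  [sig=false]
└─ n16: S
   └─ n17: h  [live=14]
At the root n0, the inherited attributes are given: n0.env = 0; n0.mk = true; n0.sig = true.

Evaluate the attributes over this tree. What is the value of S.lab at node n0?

28

1. n0.env = 0  [given at root]
2. n0.mk = true  [given at root]
3. n0.sig = true  [given at root]
4. n1.env = false  [S₀.mk == false]
5. n2.env = 20  [20]
6. n2.mk = true  [D₀.env == false]
7. n2.sig = false  [D₀.env == true]
8. n3.val = -8  [S₀.env - 28]
9. n4.cnt = -3  [terminal]
10. n5.sig = false  [terminal]
11. n3.ok = 9  [C.val * -1 + 1]
12. n6.env = 17  [C.ok + 8]
13. n6.mk = false  [S₀.sig == true]
14. n6.sig = false  [false]
15. n7.mk = 9  [terminal]
16. n8.live = 3  [terminal]
17. n9.sig = true  [terminal]
18. n6.lab = 9  [if S.mk then S.env else e.mk]
19. n2.lab = -9  [S₁.lab - 18]
20. n10.env = true  [D₀.env == false]
21. n11.live = 30  [terminal]
22. n12.val = 22  [h.live * -1 + 52]
23. n13.mk = 12  [terminal]
24. n14.sig = true  [terminal]
25. n15.sig = false  [terminal]
26. n12.ok = 16  [16]
27. n10.depth = -5  [h.live + C.ok - 51]
28. n10.val = true  [true]
29. n1.depth = 10  [D₁.depth + 15]
30. n1.val = true  [D₀.env or D₁.val]
31. n16.env = 10  [D.depth * -2 + 30]
32. n16.mk = true  [D.val == true]
33. n16.sig = false  [not D.val]
34. n17.live = 14  [terminal]
35. n16.lab = -5  [-5]
36. n0.lab = 28  [D.depth * -1 + 38]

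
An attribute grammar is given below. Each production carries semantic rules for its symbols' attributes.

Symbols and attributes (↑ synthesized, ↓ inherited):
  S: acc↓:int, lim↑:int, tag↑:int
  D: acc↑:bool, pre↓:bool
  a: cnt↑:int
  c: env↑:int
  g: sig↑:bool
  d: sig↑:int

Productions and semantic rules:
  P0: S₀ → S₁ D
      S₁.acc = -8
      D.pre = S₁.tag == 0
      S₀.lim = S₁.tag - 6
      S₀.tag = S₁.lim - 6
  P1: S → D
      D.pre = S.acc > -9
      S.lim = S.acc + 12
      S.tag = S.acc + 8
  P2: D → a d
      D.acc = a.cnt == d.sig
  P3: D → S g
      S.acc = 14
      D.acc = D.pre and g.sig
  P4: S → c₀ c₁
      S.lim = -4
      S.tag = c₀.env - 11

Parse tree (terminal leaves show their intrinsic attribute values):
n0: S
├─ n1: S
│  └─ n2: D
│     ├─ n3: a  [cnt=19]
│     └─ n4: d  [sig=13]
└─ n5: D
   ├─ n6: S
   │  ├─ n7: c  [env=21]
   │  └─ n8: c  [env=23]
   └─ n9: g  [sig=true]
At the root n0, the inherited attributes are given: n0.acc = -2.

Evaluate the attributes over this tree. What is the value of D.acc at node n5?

1. n0.acc = -2  [given at root]
2. n1.acc = -8  [-8]
3. n2.pre = true  [S.acc > -9]
4. n3.cnt = 19  [terminal]
5. n4.sig = 13  [terminal]
6. n2.acc = false  [a.cnt == d.sig]
7. n1.lim = 4  [S.acc + 12]
8. n1.tag = 0  [S.acc + 8]
9. n5.pre = true  [S₁.tag == 0]
10. n6.acc = 14  [14]
11. n7.env = 21  [terminal]
12. n8.env = 23  [terminal]
13. n6.lim = -4  [-4]
14. n6.tag = 10  [c₀.env - 11]
15. n9.sig = true  [terminal]
16. n5.acc = true  [D.pre and g.sig]
17. n0.lim = -6  [S₁.tag - 6]
18. n0.tag = -2  [S₁.lim - 6]

true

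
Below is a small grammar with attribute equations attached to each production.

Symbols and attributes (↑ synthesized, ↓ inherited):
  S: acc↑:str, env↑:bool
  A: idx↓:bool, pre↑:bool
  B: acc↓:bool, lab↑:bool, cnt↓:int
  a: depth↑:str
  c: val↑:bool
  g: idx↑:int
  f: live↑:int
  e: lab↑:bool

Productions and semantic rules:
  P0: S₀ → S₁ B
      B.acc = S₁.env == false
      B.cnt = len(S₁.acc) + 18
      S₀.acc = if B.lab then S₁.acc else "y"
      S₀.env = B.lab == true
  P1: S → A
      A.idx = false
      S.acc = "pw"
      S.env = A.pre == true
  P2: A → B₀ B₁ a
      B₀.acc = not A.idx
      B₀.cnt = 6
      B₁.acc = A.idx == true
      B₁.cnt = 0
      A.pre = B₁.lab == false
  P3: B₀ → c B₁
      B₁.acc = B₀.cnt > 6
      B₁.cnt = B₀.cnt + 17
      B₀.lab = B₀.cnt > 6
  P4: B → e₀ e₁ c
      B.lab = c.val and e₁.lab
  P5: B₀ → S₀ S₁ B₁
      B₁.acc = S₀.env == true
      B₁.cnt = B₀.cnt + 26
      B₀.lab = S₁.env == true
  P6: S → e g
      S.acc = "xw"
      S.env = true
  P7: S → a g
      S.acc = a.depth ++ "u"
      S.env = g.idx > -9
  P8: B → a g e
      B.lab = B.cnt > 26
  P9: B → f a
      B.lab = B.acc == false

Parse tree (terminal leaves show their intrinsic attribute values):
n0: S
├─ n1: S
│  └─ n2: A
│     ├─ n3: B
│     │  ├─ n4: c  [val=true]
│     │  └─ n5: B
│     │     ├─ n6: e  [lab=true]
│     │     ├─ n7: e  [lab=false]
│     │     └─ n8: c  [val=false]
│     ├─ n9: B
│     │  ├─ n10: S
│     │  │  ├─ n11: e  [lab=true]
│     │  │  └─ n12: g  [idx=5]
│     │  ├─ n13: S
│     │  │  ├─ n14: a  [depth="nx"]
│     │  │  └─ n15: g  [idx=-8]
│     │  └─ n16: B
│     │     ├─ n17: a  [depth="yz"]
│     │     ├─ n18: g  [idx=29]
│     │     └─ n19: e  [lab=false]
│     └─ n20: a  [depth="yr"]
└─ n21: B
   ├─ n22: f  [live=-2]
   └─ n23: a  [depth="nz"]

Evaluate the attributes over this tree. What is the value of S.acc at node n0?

"y"

1. n2.idx = false  [false]
2. n3.acc = true  [not A.idx]
3. n3.cnt = 6  [6]
4. n4.val = true  [terminal]
5. n5.acc = false  [B₀.cnt > 6]
6. n5.cnt = 23  [B₀.cnt + 17]
7. n6.lab = true  [terminal]
8. n7.lab = false  [terminal]
9. n8.val = false  [terminal]
10. n5.lab = false  [c.val and e₁.lab]
11. n3.lab = false  [B₀.cnt > 6]
12. n9.acc = false  [A.idx == true]
13. n9.cnt = 0  [0]
14. n11.lab = true  [terminal]
15. n12.idx = 5  [terminal]
16. n10.acc = "xw"  ["xw"]
17. n10.env = true  [true]
18. n14.depth = "nx"  [terminal]
19. n15.idx = -8  [terminal]
20. n13.acc = "nxu"  [a.depth ++ "u"]
21. n13.env = true  [g.idx > -9]
22. n16.acc = true  [S₀.env == true]
23. n16.cnt = 26  [B₀.cnt + 26]
24. n17.depth = "yz"  [terminal]
25. n18.idx = 29  [terminal]
26. n19.lab = false  [terminal]
27. n16.lab = false  [B.cnt > 26]
28. n9.lab = true  [S₁.env == true]
29. n20.depth = "yr"  [terminal]
30. n2.pre = false  [B₁.lab == false]
31. n1.acc = "pw"  ["pw"]
32. n1.env = false  [A.pre == true]
33. n21.acc = true  [S₁.env == false]
34. n21.cnt = 20  [len(S₁.acc) + 18]
35. n22.live = -2  [terminal]
36. n23.depth = "nz"  [terminal]
37. n21.lab = false  [B.acc == false]
38. n0.acc = "y"  [if B.lab then S₁.acc else "y"]
39. n0.env = false  [B.lab == true]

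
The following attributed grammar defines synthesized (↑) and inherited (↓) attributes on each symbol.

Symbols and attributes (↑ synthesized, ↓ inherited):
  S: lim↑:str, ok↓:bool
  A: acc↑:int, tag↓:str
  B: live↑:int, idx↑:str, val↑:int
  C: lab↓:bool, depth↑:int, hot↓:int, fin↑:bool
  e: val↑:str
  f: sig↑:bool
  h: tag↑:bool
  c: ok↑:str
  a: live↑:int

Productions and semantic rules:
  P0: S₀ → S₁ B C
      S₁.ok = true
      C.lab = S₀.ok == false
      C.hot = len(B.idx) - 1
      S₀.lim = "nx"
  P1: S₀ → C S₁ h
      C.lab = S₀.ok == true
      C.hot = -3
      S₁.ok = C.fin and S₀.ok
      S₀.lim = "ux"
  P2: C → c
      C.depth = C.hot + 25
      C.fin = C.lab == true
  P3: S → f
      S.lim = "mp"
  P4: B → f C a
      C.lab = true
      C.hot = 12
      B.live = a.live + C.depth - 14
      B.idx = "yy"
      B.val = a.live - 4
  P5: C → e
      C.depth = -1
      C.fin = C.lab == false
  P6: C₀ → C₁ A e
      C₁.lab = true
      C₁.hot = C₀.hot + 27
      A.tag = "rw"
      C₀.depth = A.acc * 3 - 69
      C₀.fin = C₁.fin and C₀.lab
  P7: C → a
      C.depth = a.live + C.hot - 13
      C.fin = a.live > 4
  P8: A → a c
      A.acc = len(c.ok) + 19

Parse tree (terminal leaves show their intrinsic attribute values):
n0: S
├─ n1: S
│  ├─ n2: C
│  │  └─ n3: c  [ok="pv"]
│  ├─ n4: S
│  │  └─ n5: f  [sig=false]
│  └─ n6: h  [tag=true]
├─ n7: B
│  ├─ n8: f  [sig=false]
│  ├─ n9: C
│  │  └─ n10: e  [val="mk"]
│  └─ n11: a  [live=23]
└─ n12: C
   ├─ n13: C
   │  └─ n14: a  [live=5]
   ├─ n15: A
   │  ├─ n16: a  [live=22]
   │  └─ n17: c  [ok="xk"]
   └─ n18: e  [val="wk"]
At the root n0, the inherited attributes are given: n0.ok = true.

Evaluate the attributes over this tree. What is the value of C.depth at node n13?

20

1. n0.ok = true  [given at root]
2. n1.ok = true  [true]
3. n2.lab = true  [S₀.ok == true]
4. n2.hot = -3  [-3]
5. n3.ok = "pv"  [terminal]
6. n2.depth = 22  [C.hot + 25]
7. n2.fin = true  [C.lab == true]
8. n4.ok = true  [C.fin and S₀.ok]
9. n5.sig = false  [terminal]
10. n4.lim = "mp"  ["mp"]
11. n6.tag = true  [terminal]
12. n1.lim = "ux"  ["ux"]
13. n8.sig = false  [terminal]
14. n9.lab = true  [true]
15. n9.hot = 12  [12]
16. n10.val = "mk"  [terminal]
17. n9.depth = -1  [-1]
18. n9.fin = false  [C.lab == false]
19. n11.live = 23  [terminal]
20. n7.live = 8  [a.live + C.depth - 14]
21. n7.idx = "yy"  ["yy"]
22. n7.val = 19  [a.live - 4]
23. n12.lab = false  [S₀.ok == false]
24. n12.hot = 1  [len(B.idx) - 1]
25. n13.lab = true  [true]
26. n13.hot = 28  [C₀.hot + 27]
27. n14.live = 5  [terminal]
28. n13.depth = 20  [a.live + C.hot - 13]
29. n13.fin = true  [a.live > 4]
30. n15.tag = "rw"  ["rw"]
31. n16.live = 22  [terminal]
32. n17.ok = "xk"  [terminal]
33. n15.acc = 21  [len(c.ok) + 19]
34. n18.val = "wk"  [terminal]
35. n12.depth = -6  [A.acc * 3 - 69]
36. n12.fin = false  [C₁.fin and C₀.lab]
37. n0.lim = "nx"  ["nx"]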